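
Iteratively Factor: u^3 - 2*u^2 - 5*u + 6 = (u - 3)*(u^2 + u - 2) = (u - 3)*(u + 2)*(u - 1)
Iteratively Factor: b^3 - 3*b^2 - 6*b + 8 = (b + 2)*(b^2 - 5*b + 4) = (b - 1)*(b + 2)*(b - 4)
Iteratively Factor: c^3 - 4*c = (c - 2)*(c^2 + 2*c) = c*(c - 2)*(c + 2)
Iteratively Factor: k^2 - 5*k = (k)*(k - 5)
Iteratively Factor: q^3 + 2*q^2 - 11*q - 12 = (q - 3)*(q^2 + 5*q + 4) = (q - 3)*(q + 4)*(q + 1)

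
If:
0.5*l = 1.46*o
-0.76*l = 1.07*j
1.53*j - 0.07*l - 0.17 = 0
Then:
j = 0.10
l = -0.15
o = -0.05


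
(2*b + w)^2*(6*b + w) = 24*b^3 + 28*b^2*w + 10*b*w^2 + w^3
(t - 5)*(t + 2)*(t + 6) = t^3 + 3*t^2 - 28*t - 60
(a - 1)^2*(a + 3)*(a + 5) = a^4 + 6*a^3 - 22*a + 15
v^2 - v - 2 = (v - 2)*(v + 1)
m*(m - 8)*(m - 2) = m^3 - 10*m^2 + 16*m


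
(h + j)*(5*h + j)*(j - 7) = 5*h^2*j - 35*h^2 + 6*h*j^2 - 42*h*j + j^3 - 7*j^2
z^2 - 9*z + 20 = (z - 5)*(z - 4)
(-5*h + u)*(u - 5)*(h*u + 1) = -5*h^2*u^2 + 25*h^2*u + h*u^3 - 5*h*u^2 - 5*h*u + 25*h + u^2 - 5*u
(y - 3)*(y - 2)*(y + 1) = y^3 - 4*y^2 + y + 6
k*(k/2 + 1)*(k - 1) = k^3/2 + k^2/2 - k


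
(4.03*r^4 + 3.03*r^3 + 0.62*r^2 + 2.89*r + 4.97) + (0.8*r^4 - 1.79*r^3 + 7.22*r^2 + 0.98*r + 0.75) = 4.83*r^4 + 1.24*r^3 + 7.84*r^2 + 3.87*r + 5.72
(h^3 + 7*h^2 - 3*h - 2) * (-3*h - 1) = -3*h^4 - 22*h^3 + 2*h^2 + 9*h + 2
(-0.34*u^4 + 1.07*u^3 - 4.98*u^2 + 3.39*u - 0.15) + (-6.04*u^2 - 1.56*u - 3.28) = -0.34*u^4 + 1.07*u^3 - 11.02*u^2 + 1.83*u - 3.43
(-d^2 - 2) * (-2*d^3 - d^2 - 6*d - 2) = 2*d^5 + d^4 + 10*d^3 + 4*d^2 + 12*d + 4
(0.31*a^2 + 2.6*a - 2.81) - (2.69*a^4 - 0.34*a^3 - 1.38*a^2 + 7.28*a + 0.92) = -2.69*a^4 + 0.34*a^3 + 1.69*a^2 - 4.68*a - 3.73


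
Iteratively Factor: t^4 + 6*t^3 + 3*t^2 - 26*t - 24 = (t + 3)*(t^3 + 3*t^2 - 6*t - 8) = (t - 2)*(t + 3)*(t^2 + 5*t + 4) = (t - 2)*(t + 3)*(t + 4)*(t + 1)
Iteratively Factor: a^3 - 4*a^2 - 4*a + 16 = (a + 2)*(a^2 - 6*a + 8) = (a - 2)*(a + 2)*(a - 4)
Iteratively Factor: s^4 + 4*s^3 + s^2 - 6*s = (s - 1)*(s^3 + 5*s^2 + 6*s) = (s - 1)*(s + 3)*(s^2 + 2*s) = (s - 1)*(s + 2)*(s + 3)*(s)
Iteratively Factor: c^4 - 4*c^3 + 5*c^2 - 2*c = (c - 1)*(c^3 - 3*c^2 + 2*c) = c*(c - 1)*(c^2 - 3*c + 2) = c*(c - 1)^2*(c - 2)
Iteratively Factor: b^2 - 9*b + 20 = (b - 4)*(b - 5)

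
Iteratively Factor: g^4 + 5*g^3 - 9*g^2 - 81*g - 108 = (g + 3)*(g^3 + 2*g^2 - 15*g - 36) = (g - 4)*(g + 3)*(g^2 + 6*g + 9) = (g - 4)*(g + 3)^2*(g + 3)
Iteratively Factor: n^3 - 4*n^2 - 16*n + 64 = (n - 4)*(n^2 - 16) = (n - 4)^2*(n + 4)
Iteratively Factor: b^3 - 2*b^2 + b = (b)*(b^2 - 2*b + 1) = b*(b - 1)*(b - 1)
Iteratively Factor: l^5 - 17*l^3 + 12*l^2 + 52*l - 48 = (l - 2)*(l^4 + 2*l^3 - 13*l^2 - 14*l + 24) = (l - 3)*(l - 2)*(l^3 + 5*l^2 + 2*l - 8) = (l - 3)*(l - 2)*(l + 4)*(l^2 + l - 2) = (l - 3)*(l - 2)*(l + 2)*(l + 4)*(l - 1)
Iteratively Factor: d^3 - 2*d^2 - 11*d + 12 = (d - 1)*(d^2 - d - 12) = (d - 1)*(d + 3)*(d - 4)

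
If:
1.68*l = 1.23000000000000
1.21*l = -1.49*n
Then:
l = 0.73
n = -0.59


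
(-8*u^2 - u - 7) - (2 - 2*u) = -8*u^2 + u - 9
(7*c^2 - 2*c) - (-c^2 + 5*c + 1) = 8*c^2 - 7*c - 1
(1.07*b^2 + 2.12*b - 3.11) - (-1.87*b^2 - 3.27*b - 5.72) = 2.94*b^2 + 5.39*b + 2.61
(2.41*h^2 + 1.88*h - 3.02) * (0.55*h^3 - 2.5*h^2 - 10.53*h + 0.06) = 1.3255*h^5 - 4.991*h^4 - 31.7383*h^3 - 12.1018*h^2 + 31.9134*h - 0.1812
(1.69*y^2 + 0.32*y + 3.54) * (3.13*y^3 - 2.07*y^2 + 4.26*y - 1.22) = 5.2897*y^5 - 2.4967*y^4 + 17.6172*y^3 - 8.0264*y^2 + 14.69*y - 4.3188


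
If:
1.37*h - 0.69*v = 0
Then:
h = 0.503649635036496*v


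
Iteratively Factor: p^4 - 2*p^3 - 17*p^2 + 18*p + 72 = (p - 3)*(p^3 + p^2 - 14*p - 24) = (p - 3)*(p + 2)*(p^2 - p - 12) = (p - 4)*(p - 3)*(p + 2)*(p + 3)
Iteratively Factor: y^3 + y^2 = (y)*(y^2 + y) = y^2*(y + 1)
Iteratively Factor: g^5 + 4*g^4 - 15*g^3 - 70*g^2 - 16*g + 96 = (g + 3)*(g^4 + g^3 - 18*g^2 - 16*g + 32) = (g - 4)*(g + 3)*(g^3 + 5*g^2 + 2*g - 8) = (g - 4)*(g + 3)*(g + 4)*(g^2 + g - 2) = (g - 4)*(g - 1)*(g + 3)*(g + 4)*(g + 2)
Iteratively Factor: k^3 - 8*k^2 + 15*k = (k)*(k^2 - 8*k + 15) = k*(k - 3)*(k - 5)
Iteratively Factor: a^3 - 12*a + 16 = (a + 4)*(a^2 - 4*a + 4) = (a - 2)*(a + 4)*(a - 2)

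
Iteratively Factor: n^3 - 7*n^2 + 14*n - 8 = (n - 2)*(n^2 - 5*n + 4) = (n - 4)*(n - 2)*(n - 1)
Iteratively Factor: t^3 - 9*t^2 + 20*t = (t)*(t^2 - 9*t + 20) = t*(t - 4)*(t - 5)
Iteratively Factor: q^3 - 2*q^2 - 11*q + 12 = (q + 3)*(q^2 - 5*q + 4) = (q - 4)*(q + 3)*(q - 1)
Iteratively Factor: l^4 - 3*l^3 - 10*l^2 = (l)*(l^3 - 3*l^2 - 10*l) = l*(l + 2)*(l^2 - 5*l) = l*(l - 5)*(l + 2)*(l)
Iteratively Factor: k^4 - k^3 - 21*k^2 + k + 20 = (k - 1)*(k^3 - 21*k - 20) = (k - 1)*(k + 4)*(k^2 - 4*k - 5) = (k - 5)*(k - 1)*(k + 4)*(k + 1)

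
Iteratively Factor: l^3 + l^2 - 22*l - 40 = (l + 2)*(l^2 - l - 20) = (l - 5)*(l + 2)*(l + 4)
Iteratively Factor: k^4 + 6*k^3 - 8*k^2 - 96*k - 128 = (k + 2)*(k^3 + 4*k^2 - 16*k - 64) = (k - 4)*(k + 2)*(k^2 + 8*k + 16) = (k - 4)*(k + 2)*(k + 4)*(k + 4)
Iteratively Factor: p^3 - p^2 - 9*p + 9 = (p - 3)*(p^2 + 2*p - 3) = (p - 3)*(p + 3)*(p - 1)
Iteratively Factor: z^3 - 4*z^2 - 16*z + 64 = (z - 4)*(z^2 - 16) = (z - 4)^2*(z + 4)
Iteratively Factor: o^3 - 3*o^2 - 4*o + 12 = (o + 2)*(o^2 - 5*o + 6) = (o - 2)*(o + 2)*(o - 3)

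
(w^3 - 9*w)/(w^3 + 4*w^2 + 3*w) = (w - 3)/(w + 1)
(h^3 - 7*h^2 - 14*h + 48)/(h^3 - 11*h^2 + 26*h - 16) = (h + 3)/(h - 1)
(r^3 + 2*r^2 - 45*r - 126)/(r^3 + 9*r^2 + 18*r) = (r - 7)/r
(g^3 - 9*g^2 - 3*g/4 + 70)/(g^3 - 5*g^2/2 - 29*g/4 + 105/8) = 2*(g - 8)/(2*g - 3)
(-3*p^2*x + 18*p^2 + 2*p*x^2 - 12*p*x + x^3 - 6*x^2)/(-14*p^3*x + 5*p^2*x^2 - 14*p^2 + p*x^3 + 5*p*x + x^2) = (-3*p^2*x + 18*p^2 + 2*p*x^2 - 12*p*x + x^3 - 6*x^2)/(-14*p^3*x + 5*p^2*x^2 - 14*p^2 + p*x^3 + 5*p*x + x^2)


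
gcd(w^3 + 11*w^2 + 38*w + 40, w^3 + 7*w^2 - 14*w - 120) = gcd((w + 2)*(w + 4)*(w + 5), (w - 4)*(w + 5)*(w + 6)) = w + 5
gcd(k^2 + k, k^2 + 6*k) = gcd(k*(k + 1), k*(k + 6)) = k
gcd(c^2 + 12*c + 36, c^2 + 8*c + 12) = c + 6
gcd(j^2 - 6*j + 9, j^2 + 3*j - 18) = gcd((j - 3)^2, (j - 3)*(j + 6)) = j - 3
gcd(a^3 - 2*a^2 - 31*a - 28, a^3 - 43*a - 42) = a^2 - 6*a - 7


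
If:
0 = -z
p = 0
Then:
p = 0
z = 0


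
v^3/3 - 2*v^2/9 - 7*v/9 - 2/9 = (v/3 + 1/3)*(v - 2)*(v + 1/3)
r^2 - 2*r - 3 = (r - 3)*(r + 1)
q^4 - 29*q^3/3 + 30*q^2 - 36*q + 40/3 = (q - 5)*(q - 2)^2*(q - 2/3)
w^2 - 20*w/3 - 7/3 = (w - 7)*(w + 1/3)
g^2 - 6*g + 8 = (g - 4)*(g - 2)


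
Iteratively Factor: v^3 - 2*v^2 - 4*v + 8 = (v - 2)*(v^2 - 4) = (v - 2)*(v + 2)*(v - 2)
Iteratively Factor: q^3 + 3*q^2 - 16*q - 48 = (q + 3)*(q^2 - 16) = (q - 4)*(q + 3)*(q + 4)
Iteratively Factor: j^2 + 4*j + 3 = (j + 3)*(j + 1)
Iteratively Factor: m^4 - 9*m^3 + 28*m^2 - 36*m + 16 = (m - 2)*(m^3 - 7*m^2 + 14*m - 8) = (m - 2)^2*(m^2 - 5*m + 4) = (m - 2)^2*(m - 1)*(m - 4)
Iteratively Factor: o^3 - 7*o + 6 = (o - 1)*(o^2 + o - 6) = (o - 2)*(o - 1)*(o + 3)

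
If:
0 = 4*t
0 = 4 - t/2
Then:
No Solution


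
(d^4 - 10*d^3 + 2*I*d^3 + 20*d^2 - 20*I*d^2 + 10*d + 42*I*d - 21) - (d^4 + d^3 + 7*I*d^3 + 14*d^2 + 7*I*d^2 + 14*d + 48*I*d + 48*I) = -11*d^3 - 5*I*d^3 + 6*d^2 - 27*I*d^2 - 4*d - 6*I*d - 21 - 48*I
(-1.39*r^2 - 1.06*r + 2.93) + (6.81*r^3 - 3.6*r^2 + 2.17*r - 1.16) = 6.81*r^3 - 4.99*r^2 + 1.11*r + 1.77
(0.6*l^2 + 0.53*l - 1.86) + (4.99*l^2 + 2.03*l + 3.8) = 5.59*l^2 + 2.56*l + 1.94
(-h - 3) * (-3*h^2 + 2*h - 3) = 3*h^3 + 7*h^2 - 3*h + 9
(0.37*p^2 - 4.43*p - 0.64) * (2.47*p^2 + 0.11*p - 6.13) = 0.9139*p^4 - 10.9014*p^3 - 4.3362*p^2 + 27.0855*p + 3.9232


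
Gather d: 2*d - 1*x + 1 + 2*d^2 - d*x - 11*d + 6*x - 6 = 2*d^2 + d*(-x - 9) + 5*x - 5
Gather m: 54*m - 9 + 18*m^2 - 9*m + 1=18*m^2 + 45*m - 8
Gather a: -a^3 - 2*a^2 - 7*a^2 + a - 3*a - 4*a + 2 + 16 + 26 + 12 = -a^3 - 9*a^2 - 6*a + 56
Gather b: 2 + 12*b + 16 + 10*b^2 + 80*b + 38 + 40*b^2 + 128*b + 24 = 50*b^2 + 220*b + 80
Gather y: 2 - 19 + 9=-8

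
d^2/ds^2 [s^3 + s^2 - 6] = 6*s + 2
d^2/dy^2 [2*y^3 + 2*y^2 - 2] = 12*y + 4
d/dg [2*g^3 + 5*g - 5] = 6*g^2 + 5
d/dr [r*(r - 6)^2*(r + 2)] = 4*r^3 - 30*r^2 + 24*r + 72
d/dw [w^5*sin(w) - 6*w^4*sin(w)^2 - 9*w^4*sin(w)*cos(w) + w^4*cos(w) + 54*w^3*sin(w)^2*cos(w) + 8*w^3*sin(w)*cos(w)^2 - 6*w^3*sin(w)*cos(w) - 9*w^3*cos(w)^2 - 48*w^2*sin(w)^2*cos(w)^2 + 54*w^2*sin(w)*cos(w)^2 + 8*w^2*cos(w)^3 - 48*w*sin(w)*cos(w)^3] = w^5*cos(w) + 4*w^4*sin(w) - 6*w^4*sin(2*w) - 9*w^4*cos(2*w) - 27*w^3*sin(w)/2 - 9*w^3*sin(2*w) + 81*w^3*sin(3*w)/2 + 6*w^3*cos(w) + 6*w^3*cos(2*w) + 6*w^3*cos(3*w) - 12*w^3 - 9*w^2*sin(2*w) - 24*w^2*sin(4*w) + 54*w^2*cos(w) - 27*w^2*cos(2*w)/2 - 27*w^2/2 + 27*w*sin(w) + 27*w*sin(3*w) + 12*w*cos(w) - 24*w*cos(2*w)^2 - 24*w*cos(2*w) + 4*w*cos(3*w) - 12*sin(2*w) - 6*sin(4*w)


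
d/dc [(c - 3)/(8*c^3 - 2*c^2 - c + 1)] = (8*c^3 - 2*c^2 - c + (c - 3)*(-24*c^2 + 4*c + 1) + 1)/(8*c^3 - 2*c^2 - c + 1)^2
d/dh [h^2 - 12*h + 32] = 2*h - 12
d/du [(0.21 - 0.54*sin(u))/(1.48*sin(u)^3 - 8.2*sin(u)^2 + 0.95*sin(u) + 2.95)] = (1.5984*sin(u)^3 - 5.3604*sin(u)^2 + 3.444*sin(u) - 1.7925)*cos(u)/(2.1904*sin(u)^6 - 24.272*sin(u)^5 + 70.052*sin(u)^4 - 6.848*sin(u)^3 - 47.4775*sin(u)^2 + 5.605*sin(u) + 8.7025)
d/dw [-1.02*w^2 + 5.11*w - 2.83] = 5.11 - 2.04*w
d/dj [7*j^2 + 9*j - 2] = 14*j + 9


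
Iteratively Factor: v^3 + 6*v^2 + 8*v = (v)*(v^2 + 6*v + 8) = v*(v + 4)*(v + 2)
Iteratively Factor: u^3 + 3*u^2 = (u)*(u^2 + 3*u) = u*(u + 3)*(u)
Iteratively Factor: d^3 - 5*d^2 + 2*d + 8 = (d - 4)*(d^2 - d - 2) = (d - 4)*(d - 2)*(d + 1)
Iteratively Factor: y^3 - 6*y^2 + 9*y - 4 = (y - 1)*(y^2 - 5*y + 4) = (y - 4)*(y - 1)*(y - 1)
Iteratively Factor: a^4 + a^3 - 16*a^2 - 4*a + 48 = (a + 2)*(a^3 - a^2 - 14*a + 24) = (a - 2)*(a + 2)*(a^2 + a - 12) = (a - 2)*(a + 2)*(a + 4)*(a - 3)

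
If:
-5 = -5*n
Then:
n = 1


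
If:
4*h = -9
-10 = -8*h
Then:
No Solution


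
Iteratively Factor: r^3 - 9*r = (r)*(r^2 - 9) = r*(r + 3)*(r - 3)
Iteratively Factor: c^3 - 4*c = (c + 2)*(c^2 - 2*c) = (c - 2)*(c + 2)*(c)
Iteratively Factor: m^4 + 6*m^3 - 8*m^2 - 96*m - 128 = (m + 4)*(m^3 + 2*m^2 - 16*m - 32) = (m + 2)*(m + 4)*(m^2 - 16) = (m - 4)*(m + 2)*(m + 4)*(m + 4)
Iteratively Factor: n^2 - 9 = (n + 3)*(n - 3)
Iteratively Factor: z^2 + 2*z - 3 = (z + 3)*(z - 1)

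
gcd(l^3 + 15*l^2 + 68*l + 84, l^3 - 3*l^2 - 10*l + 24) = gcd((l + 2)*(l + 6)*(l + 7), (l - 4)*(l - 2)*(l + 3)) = 1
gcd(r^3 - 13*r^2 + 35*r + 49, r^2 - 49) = r - 7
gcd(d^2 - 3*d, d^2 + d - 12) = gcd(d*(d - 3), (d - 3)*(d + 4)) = d - 3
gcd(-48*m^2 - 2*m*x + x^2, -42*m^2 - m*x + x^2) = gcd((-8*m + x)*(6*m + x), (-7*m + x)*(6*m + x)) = 6*m + x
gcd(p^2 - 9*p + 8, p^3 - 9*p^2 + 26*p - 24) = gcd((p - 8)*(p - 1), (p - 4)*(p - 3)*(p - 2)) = 1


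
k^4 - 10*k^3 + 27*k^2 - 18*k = k*(k - 6)*(k - 3)*(k - 1)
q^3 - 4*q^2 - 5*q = q*(q - 5)*(q + 1)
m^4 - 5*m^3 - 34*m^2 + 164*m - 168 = (m - 7)*(m - 2)^2*(m + 6)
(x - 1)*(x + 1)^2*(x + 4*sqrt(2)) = x^4 + x^3 + 4*sqrt(2)*x^3 - x^2 + 4*sqrt(2)*x^2 - 4*sqrt(2)*x - x - 4*sqrt(2)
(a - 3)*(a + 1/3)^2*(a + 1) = a^4 - 4*a^3/3 - 38*a^2/9 - 20*a/9 - 1/3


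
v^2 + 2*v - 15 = (v - 3)*(v + 5)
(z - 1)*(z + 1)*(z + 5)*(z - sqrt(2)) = z^4 - sqrt(2)*z^3 + 5*z^3 - 5*sqrt(2)*z^2 - z^2 - 5*z + sqrt(2)*z + 5*sqrt(2)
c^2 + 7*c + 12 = (c + 3)*(c + 4)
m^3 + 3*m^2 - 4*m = m*(m - 1)*(m + 4)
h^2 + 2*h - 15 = (h - 3)*(h + 5)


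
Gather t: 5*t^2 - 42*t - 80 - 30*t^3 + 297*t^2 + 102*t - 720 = -30*t^3 + 302*t^2 + 60*t - 800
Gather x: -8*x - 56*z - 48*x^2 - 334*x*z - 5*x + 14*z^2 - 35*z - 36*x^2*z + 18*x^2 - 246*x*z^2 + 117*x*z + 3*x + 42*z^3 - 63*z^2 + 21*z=x^2*(-36*z - 30) + x*(-246*z^2 - 217*z - 10) + 42*z^3 - 49*z^2 - 70*z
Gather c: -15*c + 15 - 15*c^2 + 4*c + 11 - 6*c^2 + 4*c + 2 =-21*c^2 - 7*c + 28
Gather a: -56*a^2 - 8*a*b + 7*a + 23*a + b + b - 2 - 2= -56*a^2 + a*(30 - 8*b) + 2*b - 4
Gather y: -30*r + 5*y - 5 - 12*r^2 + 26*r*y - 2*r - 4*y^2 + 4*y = -12*r^2 - 32*r - 4*y^2 + y*(26*r + 9) - 5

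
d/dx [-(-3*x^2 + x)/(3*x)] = 1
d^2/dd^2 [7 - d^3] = -6*d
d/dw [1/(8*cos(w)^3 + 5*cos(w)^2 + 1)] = 2*(12*cos(w) + 5)*sin(w)*cos(w)/(8*cos(w)^3 + 5*cos(w)^2 + 1)^2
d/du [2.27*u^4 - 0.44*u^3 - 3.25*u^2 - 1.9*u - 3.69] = 9.08*u^3 - 1.32*u^2 - 6.5*u - 1.9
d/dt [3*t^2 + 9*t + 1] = 6*t + 9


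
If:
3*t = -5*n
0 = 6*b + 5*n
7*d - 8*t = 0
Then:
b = t/2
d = 8*t/7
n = -3*t/5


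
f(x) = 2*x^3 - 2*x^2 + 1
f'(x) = 6*x^2 - 4*x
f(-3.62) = -120.08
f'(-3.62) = 93.11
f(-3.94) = -152.37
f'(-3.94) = 108.90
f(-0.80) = -1.30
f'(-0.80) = 7.04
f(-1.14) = -4.56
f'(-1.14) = 12.36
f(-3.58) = -116.40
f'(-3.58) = 91.22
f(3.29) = 50.57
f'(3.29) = 51.78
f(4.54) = 146.93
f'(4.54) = 105.51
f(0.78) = 0.73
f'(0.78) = 0.53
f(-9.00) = -1619.00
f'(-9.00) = 522.00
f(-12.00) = -3743.00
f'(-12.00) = 912.00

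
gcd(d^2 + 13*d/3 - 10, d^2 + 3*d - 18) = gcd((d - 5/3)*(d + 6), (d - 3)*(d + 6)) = d + 6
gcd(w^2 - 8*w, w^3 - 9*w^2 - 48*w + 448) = w - 8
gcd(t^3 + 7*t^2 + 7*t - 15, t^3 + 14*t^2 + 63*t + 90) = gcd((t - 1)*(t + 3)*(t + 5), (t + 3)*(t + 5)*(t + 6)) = t^2 + 8*t + 15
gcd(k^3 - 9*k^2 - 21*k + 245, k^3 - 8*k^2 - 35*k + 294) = k^2 - 14*k + 49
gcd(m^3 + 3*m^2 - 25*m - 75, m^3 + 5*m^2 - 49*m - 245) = m + 5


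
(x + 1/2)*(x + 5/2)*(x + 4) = x^3 + 7*x^2 + 53*x/4 + 5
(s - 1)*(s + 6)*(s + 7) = s^3 + 12*s^2 + 29*s - 42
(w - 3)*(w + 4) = w^2 + w - 12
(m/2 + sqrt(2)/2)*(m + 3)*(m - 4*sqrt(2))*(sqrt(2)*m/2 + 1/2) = sqrt(2)*m^4/4 - 5*m^3/4 + 3*sqrt(2)*m^3/4 - 11*sqrt(2)*m^2/4 - 15*m^2/4 - 33*sqrt(2)*m/4 - 2*m - 6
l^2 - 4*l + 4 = (l - 2)^2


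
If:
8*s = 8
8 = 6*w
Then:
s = 1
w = 4/3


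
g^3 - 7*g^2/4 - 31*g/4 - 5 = (g - 4)*(g + 1)*(g + 5/4)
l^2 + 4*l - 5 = (l - 1)*(l + 5)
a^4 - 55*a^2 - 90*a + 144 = (a - 8)*(a - 1)*(a + 3)*(a + 6)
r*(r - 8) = r^2 - 8*r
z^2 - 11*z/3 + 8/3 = (z - 8/3)*(z - 1)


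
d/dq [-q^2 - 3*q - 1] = -2*q - 3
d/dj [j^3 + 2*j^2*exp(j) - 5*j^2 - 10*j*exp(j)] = 2*j^2*exp(j) + 3*j^2 - 6*j*exp(j) - 10*j - 10*exp(j)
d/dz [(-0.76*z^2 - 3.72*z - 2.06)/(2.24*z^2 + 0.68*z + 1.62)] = (7.816*z^2 + 6.7664*z - 4.6256)/(5.0176*z^4 + 3.0464*z^3 + 7.72*z^2 + 2.2032*z + 2.6244)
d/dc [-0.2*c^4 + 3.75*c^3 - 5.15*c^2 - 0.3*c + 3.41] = -0.8*c^3 + 11.25*c^2 - 10.3*c - 0.3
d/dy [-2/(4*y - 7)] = 8/(4*y - 7)^2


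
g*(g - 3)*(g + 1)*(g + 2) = g^4 - 7*g^2 - 6*g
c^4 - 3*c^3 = c^3*(c - 3)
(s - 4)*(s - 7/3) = s^2 - 19*s/3 + 28/3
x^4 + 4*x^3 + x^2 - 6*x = x*(x - 1)*(x + 2)*(x + 3)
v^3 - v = v*(v - 1)*(v + 1)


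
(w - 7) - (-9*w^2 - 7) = 9*w^2 + w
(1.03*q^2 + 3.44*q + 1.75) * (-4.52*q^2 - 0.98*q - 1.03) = -4.6556*q^4 - 16.5582*q^3 - 12.3421*q^2 - 5.2582*q - 1.8025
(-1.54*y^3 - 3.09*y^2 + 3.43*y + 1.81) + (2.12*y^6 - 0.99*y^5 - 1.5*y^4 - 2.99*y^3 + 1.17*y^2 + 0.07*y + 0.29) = 2.12*y^6 - 0.99*y^5 - 1.5*y^4 - 4.53*y^3 - 1.92*y^2 + 3.5*y + 2.1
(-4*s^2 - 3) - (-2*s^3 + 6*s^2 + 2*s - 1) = 2*s^3 - 10*s^2 - 2*s - 2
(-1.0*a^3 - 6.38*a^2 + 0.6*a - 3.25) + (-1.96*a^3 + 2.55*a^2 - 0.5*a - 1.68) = -2.96*a^3 - 3.83*a^2 + 0.1*a - 4.93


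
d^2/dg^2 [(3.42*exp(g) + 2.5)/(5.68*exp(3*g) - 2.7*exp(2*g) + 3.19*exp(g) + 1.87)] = (441.349632*exp(6*g) + 568.55664*exp(5*g) - 644.678856*exp(4*g) - 279.283876*exp(3*g) - 199.97802*exp(2*g) + 55.528924*exp(g) - 2.953852)*exp(g)/(183.250432*exp(9*g) - 261.32544*exp(8*g) + 432.972768*exp(7*g) - 132.221976*exp(6*g) + 71.096124*exp(5*g) + 161.767914*exp(4*g) - 4.58892500000002*exp(3*g) + 28.763031*exp(2*g) + 33.465333*exp(g) + 6.539203)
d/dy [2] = 0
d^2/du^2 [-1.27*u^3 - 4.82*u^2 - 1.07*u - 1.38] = -7.62*u - 9.64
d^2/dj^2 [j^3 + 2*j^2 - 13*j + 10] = 6*j + 4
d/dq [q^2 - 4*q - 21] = 2*q - 4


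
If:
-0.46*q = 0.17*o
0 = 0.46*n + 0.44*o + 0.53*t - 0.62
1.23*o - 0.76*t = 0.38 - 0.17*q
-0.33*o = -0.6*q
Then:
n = 1.92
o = 0.00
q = 0.00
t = -0.50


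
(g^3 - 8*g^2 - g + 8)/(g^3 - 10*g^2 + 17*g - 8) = (g + 1)/(g - 1)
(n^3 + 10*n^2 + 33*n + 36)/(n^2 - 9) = (n^2 + 7*n + 12)/(n - 3)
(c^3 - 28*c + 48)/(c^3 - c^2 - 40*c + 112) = (c^2 + 4*c - 12)/(c^2 + 3*c - 28)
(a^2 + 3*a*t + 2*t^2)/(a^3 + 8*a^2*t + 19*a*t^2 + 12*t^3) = (a + 2*t)/(a^2 + 7*a*t + 12*t^2)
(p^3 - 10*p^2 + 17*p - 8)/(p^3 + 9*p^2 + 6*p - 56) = (p^3 - 10*p^2 + 17*p - 8)/(p^3 + 9*p^2 + 6*p - 56)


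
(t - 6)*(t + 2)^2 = t^3 - 2*t^2 - 20*t - 24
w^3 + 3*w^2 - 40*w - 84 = (w - 6)*(w + 2)*(w + 7)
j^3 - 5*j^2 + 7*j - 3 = (j - 3)*(j - 1)^2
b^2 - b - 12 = (b - 4)*(b + 3)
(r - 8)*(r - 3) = r^2 - 11*r + 24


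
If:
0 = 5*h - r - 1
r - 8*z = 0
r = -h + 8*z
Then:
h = 0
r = -1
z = -1/8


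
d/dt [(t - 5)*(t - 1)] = 2*t - 6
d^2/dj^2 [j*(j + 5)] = 2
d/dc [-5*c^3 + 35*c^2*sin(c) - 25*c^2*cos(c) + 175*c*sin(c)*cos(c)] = 25*c^2*sin(c) + 35*c^2*cos(c) - 15*c^2 + 70*c*sin(c) - 50*c*cos(c) + 175*c*cos(2*c) + 175*sin(2*c)/2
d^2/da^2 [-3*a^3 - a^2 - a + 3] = -18*a - 2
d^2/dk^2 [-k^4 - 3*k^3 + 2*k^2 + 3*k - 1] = -12*k^2 - 18*k + 4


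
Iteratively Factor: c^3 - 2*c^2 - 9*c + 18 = (c + 3)*(c^2 - 5*c + 6) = (c - 3)*(c + 3)*(c - 2)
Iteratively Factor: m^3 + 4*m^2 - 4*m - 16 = (m - 2)*(m^2 + 6*m + 8) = (m - 2)*(m + 2)*(m + 4)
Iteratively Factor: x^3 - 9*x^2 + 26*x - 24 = (x - 3)*(x^2 - 6*x + 8) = (x - 3)*(x - 2)*(x - 4)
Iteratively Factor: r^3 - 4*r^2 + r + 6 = (r - 2)*(r^2 - 2*r - 3) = (r - 3)*(r - 2)*(r + 1)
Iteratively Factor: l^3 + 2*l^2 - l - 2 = (l + 1)*(l^2 + l - 2) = (l - 1)*(l + 1)*(l + 2)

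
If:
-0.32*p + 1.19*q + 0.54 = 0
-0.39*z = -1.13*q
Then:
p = 1.28346238938053*z + 1.6875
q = 0.345132743362832*z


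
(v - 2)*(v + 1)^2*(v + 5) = v^4 + 5*v^3 - 3*v^2 - 17*v - 10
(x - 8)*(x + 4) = x^2 - 4*x - 32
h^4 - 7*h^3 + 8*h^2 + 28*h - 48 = (h - 4)*(h - 3)*(h - 2)*(h + 2)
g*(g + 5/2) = g^2 + 5*g/2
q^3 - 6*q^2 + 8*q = q*(q - 4)*(q - 2)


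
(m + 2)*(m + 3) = m^2 + 5*m + 6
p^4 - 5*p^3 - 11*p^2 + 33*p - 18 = (p - 6)*(p - 1)^2*(p + 3)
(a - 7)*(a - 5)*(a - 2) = a^3 - 14*a^2 + 59*a - 70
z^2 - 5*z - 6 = (z - 6)*(z + 1)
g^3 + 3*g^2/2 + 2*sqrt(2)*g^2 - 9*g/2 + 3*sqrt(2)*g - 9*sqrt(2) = (g - 3/2)*(g + 3)*(g + 2*sqrt(2))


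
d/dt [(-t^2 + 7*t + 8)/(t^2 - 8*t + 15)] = (t^2 - 46*t + 169)/(t^4 - 16*t^3 + 94*t^2 - 240*t + 225)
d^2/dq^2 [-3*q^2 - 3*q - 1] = -6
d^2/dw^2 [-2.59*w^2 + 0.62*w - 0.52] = -5.18000000000000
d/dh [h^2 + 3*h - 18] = 2*h + 3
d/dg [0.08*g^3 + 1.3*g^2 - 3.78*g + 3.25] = 0.24*g^2 + 2.6*g - 3.78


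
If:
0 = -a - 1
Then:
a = -1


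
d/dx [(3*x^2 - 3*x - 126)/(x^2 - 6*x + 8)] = 15*(-x^2 + 20*x - 52)/(x^4 - 12*x^3 + 52*x^2 - 96*x + 64)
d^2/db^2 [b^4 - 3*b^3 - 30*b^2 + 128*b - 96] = 12*b^2 - 18*b - 60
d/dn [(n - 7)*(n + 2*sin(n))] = n + (n - 7)*(2*cos(n) + 1) + 2*sin(n)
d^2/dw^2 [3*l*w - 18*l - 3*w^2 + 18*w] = -6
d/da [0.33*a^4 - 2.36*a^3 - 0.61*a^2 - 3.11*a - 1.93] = 1.32*a^3 - 7.08*a^2 - 1.22*a - 3.11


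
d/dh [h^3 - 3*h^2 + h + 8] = 3*h^2 - 6*h + 1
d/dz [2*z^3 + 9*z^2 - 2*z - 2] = 6*z^2 + 18*z - 2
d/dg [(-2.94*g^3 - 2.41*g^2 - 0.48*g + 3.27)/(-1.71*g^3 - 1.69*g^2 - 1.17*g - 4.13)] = (0.8475*g^4 + 5.238*g^3 + 55.2102*g^2 + 30.9592*g + 5.8083)/(2.9241*g^6 + 5.7798*g^5 + 6.8575*g^4 + 18.0792*g^3 + 15.3283*g^2 + 9.6642*g + 17.0569)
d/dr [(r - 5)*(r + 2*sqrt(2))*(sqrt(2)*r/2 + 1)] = 3*sqrt(2)*r^2/2 - 5*sqrt(2)*r + 6*r - 15 + 2*sqrt(2)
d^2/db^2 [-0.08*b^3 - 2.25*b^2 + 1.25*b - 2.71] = -0.48*b - 4.5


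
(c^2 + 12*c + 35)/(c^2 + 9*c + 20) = (c + 7)/(c + 4)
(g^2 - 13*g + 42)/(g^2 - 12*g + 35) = (g - 6)/(g - 5)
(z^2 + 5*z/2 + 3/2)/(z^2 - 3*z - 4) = (z + 3/2)/(z - 4)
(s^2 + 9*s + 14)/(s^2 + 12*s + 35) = (s + 2)/(s + 5)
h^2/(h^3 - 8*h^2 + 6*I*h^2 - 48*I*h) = h/(h^2 + h*(-8 + 6*I) - 48*I)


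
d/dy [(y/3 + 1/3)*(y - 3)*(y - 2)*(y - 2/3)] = 4*y^3/3 - 14*y^2/3 + 22*y/9 + 16/9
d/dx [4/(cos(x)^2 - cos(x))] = 4*(-sin(x)/cos(x)^2 + 2*tan(x))/(cos(x) - 1)^2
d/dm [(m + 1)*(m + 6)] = 2*m + 7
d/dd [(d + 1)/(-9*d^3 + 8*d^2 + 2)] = (-9*d^3 + 8*d^2 + d*(d + 1)*(27*d - 16) + 2)/(-9*d^3 + 8*d^2 + 2)^2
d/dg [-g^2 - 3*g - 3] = -2*g - 3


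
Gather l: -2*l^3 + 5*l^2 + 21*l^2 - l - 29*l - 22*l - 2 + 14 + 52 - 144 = -2*l^3 + 26*l^2 - 52*l - 80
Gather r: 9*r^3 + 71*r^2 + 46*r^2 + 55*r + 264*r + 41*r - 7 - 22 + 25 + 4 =9*r^3 + 117*r^2 + 360*r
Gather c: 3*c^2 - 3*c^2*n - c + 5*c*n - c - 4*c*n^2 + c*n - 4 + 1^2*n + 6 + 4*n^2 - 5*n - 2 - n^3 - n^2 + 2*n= c^2*(3 - 3*n) + c*(-4*n^2 + 6*n - 2) - n^3 + 3*n^2 - 2*n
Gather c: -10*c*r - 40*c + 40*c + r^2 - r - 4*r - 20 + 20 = -10*c*r + r^2 - 5*r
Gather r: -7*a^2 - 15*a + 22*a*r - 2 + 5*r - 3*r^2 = -7*a^2 - 15*a - 3*r^2 + r*(22*a + 5) - 2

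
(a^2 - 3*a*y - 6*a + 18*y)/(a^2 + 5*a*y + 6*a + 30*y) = (a^2 - 3*a*y - 6*a + 18*y)/(a^2 + 5*a*y + 6*a + 30*y)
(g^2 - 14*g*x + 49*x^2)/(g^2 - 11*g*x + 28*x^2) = (-g + 7*x)/(-g + 4*x)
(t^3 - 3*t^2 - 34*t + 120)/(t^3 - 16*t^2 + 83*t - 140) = (t + 6)/(t - 7)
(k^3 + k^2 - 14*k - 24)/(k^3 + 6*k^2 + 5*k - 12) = (k^2 - 2*k - 8)/(k^2 + 3*k - 4)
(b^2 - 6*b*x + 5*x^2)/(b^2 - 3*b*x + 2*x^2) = (-b + 5*x)/(-b + 2*x)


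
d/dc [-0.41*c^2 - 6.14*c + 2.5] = -0.82*c - 6.14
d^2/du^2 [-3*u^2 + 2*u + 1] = -6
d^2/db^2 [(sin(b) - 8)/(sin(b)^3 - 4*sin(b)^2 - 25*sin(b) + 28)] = 2*(-2*sin(b)^6 + 40*sin(b)^5 - 191*sin(b)^4 + 37*sin(b)^3 + 190*sin(b)^2 + 4180*sin(b) + 5196)/((sin(b) - 7)^3*(sin(b) - 1)^2*(sin(b) + 4)^3)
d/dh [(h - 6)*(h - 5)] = 2*h - 11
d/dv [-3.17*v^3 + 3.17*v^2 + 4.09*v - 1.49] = -9.51*v^2 + 6.34*v + 4.09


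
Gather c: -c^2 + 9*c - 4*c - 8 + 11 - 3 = -c^2 + 5*c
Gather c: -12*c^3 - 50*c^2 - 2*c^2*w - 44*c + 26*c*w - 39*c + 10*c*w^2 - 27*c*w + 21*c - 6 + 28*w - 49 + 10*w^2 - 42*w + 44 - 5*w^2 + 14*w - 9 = -12*c^3 + c^2*(-2*w - 50) + c*(10*w^2 - w - 62) + 5*w^2 - 20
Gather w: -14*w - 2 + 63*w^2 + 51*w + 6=63*w^2 + 37*w + 4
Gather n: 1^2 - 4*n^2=1 - 4*n^2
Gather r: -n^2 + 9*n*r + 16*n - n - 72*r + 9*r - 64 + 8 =-n^2 + 15*n + r*(9*n - 63) - 56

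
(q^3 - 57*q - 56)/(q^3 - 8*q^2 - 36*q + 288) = (q^2 + 8*q + 7)/(q^2 - 36)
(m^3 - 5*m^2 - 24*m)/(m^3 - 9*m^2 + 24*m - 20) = m*(m^2 - 5*m - 24)/(m^3 - 9*m^2 + 24*m - 20)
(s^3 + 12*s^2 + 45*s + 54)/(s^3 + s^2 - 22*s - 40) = (s^3 + 12*s^2 + 45*s + 54)/(s^3 + s^2 - 22*s - 40)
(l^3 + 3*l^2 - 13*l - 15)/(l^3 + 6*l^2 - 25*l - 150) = (l^2 - 2*l - 3)/(l^2 + l - 30)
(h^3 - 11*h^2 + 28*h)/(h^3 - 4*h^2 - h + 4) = h*(h - 7)/(h^2 - 1)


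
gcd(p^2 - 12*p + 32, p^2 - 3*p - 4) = p - 4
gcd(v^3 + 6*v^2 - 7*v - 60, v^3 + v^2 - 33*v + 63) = v - 3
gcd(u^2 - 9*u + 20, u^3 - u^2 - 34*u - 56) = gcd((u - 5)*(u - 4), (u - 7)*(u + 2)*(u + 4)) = 1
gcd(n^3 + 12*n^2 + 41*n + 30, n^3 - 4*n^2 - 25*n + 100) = n + 5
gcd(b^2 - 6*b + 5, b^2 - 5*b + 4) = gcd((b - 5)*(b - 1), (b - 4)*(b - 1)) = b - 1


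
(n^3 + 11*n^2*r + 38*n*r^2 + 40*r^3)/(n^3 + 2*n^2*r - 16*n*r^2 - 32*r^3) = (-n - 5*r)/(-n + 4*r)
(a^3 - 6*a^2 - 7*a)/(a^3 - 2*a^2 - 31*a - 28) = a/(a + 4)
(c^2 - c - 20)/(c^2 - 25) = (c + 4)/(c + 5)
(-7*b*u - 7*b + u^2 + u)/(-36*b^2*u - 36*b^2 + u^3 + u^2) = (-7*b + u)/(-36*b^2 + u^2)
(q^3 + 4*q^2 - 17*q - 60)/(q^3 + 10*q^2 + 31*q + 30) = (q - 4)/(q + 2)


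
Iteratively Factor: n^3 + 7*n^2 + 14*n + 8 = (n + 2)*(n^2 + 5*n + 4) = (n + 2)*(n + 4)*(n + 1)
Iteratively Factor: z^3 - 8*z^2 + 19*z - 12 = (z - 3)*(z^2 - 5*z + 4) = (z - 4)*(z - 3)*(z - 1)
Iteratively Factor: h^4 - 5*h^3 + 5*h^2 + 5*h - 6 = (h + 1)*(h^3 - 6*h^2 + 11*h - 6) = (h - 3)*(h + 1)*(h^2 - 3*h + 2) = (h - 3)*(h - 1)*(h + 1)*(h - 2)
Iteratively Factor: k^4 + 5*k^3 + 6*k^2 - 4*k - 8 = (k + 2)*(k^3 + 3*k^2 - 4) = (k + 2)^2*(k^2 + k - 2) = (k + 2)^3*(k - 1)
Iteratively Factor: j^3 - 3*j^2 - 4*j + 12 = (j - 2)*(j^2 - j - 6) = (j - 2)*(j + 2)*(j - 3)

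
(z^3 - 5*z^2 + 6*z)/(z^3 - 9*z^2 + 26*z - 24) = z/(z - 4)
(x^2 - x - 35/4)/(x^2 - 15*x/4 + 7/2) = (4*x^2 - 4*x - 35)/(4*x^2 - 15*x + 14)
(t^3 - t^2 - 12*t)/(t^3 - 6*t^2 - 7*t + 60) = t/(t - 5)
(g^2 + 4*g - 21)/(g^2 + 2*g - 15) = (g + 7)/(g + 5)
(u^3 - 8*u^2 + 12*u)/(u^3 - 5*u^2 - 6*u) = (u - 2)/(u + 1)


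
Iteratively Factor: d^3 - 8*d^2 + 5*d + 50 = (d + 2)*(d^2 - 10*d + 25) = (d - 5)*(d + 2)*(d - 5)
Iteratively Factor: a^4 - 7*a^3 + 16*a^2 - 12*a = (a - 2)*(a^3 - 5*a^2 + 6*a) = (a - 2)^2*(a^2 - 3*a) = (a - 3)*(a - 2)^2*(a)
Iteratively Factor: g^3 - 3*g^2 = (g)*(g^2 - 3*g) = g*(g - 3)*(g)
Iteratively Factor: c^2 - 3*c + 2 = (c - 2)*(c - 1)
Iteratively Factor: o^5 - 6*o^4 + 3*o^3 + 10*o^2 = (o - 5)*(o^4 - o^3 - 2*o^2) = (o - 5)*(o - 2)*(o^3 + o^2) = (o - 5)*(o - 2)*(o + 1)*(o^2) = o*(o - 5)*(o - 2)*(o + 1)*(o)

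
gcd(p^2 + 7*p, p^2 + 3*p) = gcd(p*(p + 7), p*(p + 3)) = p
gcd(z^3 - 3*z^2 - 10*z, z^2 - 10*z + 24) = 1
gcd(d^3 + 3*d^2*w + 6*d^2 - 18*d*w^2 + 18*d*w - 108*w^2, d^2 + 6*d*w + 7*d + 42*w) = d + 6*w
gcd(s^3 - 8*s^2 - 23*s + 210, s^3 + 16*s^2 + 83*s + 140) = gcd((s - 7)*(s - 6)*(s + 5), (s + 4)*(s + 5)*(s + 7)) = s + 5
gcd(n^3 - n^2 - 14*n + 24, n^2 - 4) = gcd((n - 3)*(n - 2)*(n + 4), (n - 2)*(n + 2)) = n - 2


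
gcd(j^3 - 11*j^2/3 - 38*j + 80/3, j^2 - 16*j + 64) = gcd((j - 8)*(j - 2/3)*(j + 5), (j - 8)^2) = j - 8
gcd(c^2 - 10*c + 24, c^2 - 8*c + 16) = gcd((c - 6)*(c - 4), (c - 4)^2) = c - 4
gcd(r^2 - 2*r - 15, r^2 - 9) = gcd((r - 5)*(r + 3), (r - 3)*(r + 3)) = r + 3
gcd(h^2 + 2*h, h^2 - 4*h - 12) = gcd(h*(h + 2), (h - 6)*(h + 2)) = h + 2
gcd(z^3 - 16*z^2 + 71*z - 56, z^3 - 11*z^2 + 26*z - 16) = z^2 - 9*z + 8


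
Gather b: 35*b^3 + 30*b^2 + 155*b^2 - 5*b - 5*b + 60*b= 35*b^3 + 185*b^2 + 50*b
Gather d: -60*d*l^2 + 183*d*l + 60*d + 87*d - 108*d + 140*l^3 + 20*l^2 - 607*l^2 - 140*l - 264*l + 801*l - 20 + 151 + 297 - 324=d*(-60*l^2 + 183*l + 39) + 140*l^3 - 587*l^2 + 397*l + 104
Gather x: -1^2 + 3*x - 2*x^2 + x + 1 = -2*x^2 + 4*x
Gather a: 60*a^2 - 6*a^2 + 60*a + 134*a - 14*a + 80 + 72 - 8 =54*a^2 + 180*a + 144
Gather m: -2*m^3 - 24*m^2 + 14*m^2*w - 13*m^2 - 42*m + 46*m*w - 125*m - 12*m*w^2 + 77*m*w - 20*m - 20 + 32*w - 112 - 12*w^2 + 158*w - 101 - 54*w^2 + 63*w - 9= -2*m^3 + m^2*(14*w - 37) + m*(-12*w^2 + 123*w - 187) - 66*w^2 + 253*w - 242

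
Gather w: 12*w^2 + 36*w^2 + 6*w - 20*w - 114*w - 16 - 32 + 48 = 48*w^2 - 128*w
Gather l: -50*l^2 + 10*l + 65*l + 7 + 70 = -50*l^2 + 75*l + 77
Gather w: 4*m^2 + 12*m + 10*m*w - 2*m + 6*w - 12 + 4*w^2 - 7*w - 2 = 4*m^2 + 10*m + 4*w^2 + w*(10*m - 1) - 14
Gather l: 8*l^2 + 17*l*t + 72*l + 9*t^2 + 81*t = 8*l^2 + l*(17*t + 72) + 9*t^2 + 81*t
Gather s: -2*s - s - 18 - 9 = -3*s - 27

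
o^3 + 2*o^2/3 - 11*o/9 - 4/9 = (o - 1)*(o + 1/3)*(o + 4/3)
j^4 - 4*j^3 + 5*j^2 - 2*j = j*(j - 2)*(j - 1)^2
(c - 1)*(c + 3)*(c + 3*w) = c^3 + 3*c^2*w + 2*c^2 + 6*c*w - 3*c - 9*w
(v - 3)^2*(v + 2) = v^3 - 4*v^2 - 3*v + 18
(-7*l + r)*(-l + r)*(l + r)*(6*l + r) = 42*l^4 + l^3*r - 43*l^2*r^2 - l*r^3 + r^4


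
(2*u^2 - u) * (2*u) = 4*u^3 - 2*u^2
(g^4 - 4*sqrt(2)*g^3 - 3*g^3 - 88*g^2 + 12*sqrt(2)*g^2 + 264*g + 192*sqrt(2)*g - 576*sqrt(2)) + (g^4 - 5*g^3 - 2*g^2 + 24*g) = 2*g^4 - 8*g^3 - 4*sqrt(2)*g^3 - 90*g^2 + 12*sqrt(2)*g^2 + 192*sqrt(2)*g + 288*g - 576*sqrt(2)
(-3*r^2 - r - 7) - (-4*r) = -3*r^2 + 3*r - 7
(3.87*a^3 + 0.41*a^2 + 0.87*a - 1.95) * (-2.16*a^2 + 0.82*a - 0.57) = -8.3592*a^5 + 2.2878*a^4 - 3.7489*a^3 + 4.6917*a^2 - 2.0949*a + 1.1115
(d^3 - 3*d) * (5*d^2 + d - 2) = 5*d^5 + d^4 - 17*d^3 - 3*d^2 + 6*d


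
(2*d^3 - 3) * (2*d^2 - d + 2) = 4*d^5 - 2*d^4 + 4*d^3 - 6*d^2 + 3*d - 6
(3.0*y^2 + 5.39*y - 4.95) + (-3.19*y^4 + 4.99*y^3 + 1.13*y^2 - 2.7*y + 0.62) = -3.19*y^4 + 4.99*y^3 + 4.13*y^2 + 2.69*y - 4.33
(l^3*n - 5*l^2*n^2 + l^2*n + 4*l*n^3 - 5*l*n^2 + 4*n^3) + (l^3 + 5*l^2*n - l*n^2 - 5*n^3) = l^3*n + l^3 - 5*l^2*n^2 + 6*l^2*n + 4*l*n^3 - 6*l*n^2 - n^3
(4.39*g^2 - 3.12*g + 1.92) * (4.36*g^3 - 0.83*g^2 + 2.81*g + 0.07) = 19.1404*g^5 - 17.2469*g^4 + 23.2967*g^3 - 10.0535*g^2 + 5.1768*g + 0.1344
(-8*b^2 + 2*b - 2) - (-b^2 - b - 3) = -7*b^2 + 3*b + 1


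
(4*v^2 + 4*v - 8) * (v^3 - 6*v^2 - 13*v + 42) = 4*v^5 - 20*v^4 - 84*v^3 + 164*v^2 + 272*v - 336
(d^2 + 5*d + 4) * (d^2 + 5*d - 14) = d^4 + 10*d^3 + 15*d^2 - 50*d - 56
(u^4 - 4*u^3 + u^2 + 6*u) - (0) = u^4 - 4*u^3 + u^2 + 6*u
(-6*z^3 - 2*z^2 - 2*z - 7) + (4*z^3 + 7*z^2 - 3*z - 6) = -2*z^3 + 5*z^2 - 5*z - 13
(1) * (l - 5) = l - 5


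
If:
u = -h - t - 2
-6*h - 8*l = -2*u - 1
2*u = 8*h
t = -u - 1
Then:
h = -1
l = -1/8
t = 3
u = -4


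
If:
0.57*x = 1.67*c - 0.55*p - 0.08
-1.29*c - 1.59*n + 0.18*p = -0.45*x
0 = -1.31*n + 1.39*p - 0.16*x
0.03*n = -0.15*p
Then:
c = 0.18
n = -0.04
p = 0.01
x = 0.37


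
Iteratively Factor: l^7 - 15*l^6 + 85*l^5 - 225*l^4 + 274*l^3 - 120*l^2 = (l - 5)*(l^6 - 10*l^5 + 35*l^4 - 50*l^3 + 24*l^2) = (l - 5)*(l - 1)*(l^5 - 9*l^4 + 26*l^3 - 24*l^2) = l*(l - 5)*(l - 1)*(l^4 - 9*l^3 + 26*l^2 - 24*l) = l*(l - 5)*(l - 4)*(l - 1)*(l^3 - 5*l^2 + 6*l) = l*(l - 5)*(l - 4)*(l - 3)*(l - 1)*(l^2 - 2*l) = l*(l - 5)*(l - 4)*(l - 3)*(l - 2)*(l - 1)*(l)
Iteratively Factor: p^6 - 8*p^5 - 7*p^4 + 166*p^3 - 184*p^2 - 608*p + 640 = (p - 4)*(p^5 - 4*p^4 - 23*p^3 + 74*p^2 + 112*p - 160) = (p - 4)*(p + 2)*(p^4 - 6*p^3 - 11*p^2 + 96*p - 80) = (p - 4)^2*(p + 2)*(p^3 - 2*p^2 - 19*p + 20) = (p - 5)*(p - 4)^2*(p + 2)*(p^2 + 3*p - 4) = (p - 5)*(p - 4)^2*(p + 2)*(p + 4)*(p - 1)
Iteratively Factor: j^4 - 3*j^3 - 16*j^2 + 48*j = (j - 4)*(j^3 + j^2 - 12*j) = j*(j - 4)*(j^2 + j - 12) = j*(j - 4)*(j - 3)*(j + 4)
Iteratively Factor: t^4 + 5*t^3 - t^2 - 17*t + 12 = (t - 1)*(t^3 + 6*t^2 + 5*t - 12) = (t - 1)*(t + 3)*(t^2 + 3*t - 4) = (t - 1)^2*(t + 3)*(t + 4)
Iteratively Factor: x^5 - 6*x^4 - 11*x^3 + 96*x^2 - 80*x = (x)*(x^4 - 6*x^3 - 11*x^2 + 96*x - 80) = x*(x + 4)*(x^3 - 10*x^2 + 29*x - 20) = x*(x - 4)*(x + 4)*(x^2 - 6*x + 5) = x*(x - 4)*(x - 1)*(x + 4)*(x - 5)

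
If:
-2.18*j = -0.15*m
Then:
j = 0.0688073394495413*m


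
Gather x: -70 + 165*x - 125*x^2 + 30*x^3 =30*x^3 - 125*x^2 + 165*x - 70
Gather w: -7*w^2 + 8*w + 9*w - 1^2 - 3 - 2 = -7*w^2 + 17*w - 6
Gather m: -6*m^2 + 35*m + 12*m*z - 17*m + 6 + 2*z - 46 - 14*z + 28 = -6*m^2 + m*(12*z + 18) - 12*z - 12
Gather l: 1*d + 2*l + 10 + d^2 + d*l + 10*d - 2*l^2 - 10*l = d^2 + 11*d - 2*l^2 + l*(d - 8) + 10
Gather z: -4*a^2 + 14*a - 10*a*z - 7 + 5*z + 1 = -4*a^2 + 14*a + z*(5 - 10*a) - 6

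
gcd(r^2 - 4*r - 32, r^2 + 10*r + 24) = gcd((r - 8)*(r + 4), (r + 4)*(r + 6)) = r + 4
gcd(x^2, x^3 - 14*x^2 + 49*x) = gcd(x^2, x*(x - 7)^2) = x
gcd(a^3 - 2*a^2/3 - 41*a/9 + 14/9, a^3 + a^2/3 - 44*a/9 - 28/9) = a^2 - a/3 - 14/3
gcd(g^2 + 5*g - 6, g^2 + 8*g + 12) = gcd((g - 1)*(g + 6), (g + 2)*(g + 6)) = g + 6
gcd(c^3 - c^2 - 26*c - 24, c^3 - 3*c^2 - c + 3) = c + 1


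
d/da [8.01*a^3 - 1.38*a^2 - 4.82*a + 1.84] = 24.03*a^2 - 2.76*a - 4.82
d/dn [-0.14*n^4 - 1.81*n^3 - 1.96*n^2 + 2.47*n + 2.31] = -0.56*n^3 - 5.43*n^2 - 3.92*n + 2.47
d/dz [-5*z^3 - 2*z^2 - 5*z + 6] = -15*z^2 - 4*z - 5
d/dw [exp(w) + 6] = exp(w)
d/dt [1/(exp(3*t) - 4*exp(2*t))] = (8 - 3*exp(t))*exp(-2*t)/(exp(t) - 4)^2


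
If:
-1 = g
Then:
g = -1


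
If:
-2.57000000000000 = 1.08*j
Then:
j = -2.38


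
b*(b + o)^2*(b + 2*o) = b^4 + 4*b^3*o + 5*b^2*o^2 + 2*b*o^3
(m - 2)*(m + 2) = m^2 - 4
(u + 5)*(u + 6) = u^2 + 11*u + 30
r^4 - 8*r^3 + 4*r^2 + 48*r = r*(r - 6)*(r - 4)*(r + 2)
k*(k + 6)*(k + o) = k^3 + k^2*o + 6*k^2 + 6*k*o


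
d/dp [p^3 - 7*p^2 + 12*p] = 3*p^2 - 14*p + 12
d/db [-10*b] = -10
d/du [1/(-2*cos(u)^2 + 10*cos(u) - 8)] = (5 - 2*cos(u))*sin(u)/(2*(cos(u)^2 - 5*cos(u) + 4)^2)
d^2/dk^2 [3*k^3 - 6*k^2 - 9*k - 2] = 18*k - 12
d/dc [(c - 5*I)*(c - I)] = 2*c - 6*I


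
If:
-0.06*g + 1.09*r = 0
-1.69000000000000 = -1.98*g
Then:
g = 0.85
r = 0.05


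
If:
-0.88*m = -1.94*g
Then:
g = 0.45360824742268*m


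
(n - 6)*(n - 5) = n^2 - 11*n + 30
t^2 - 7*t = t*(t - 7)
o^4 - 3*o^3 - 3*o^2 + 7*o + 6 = (o - 3)*(o - 2)*(o + 1)^2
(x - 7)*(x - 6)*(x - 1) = x^3 - 14*x^2 + 55*x - 42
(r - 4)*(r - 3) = r^2 - 7*r + 12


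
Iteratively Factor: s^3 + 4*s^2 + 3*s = (s)*(s^2 + 4*s + 3) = s*(s + 1)*(s + 3)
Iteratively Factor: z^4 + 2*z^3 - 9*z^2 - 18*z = (z + 2)*(z^3 - 9*z) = (z + 2)*(z + 3)*(z^2 - 3*z) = z*(z + 2)*(z + 3)*(z - 3)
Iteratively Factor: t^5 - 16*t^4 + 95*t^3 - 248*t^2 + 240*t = (t - 4)*(t^4 - 12*t^3 + 47*t^2 - 60*t) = (t - 4)*(t - 3)*(t^3 - 9*t^2 + 20*t) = t*(t - 4)*(t - 3)*(t^2 - 9*t + 20) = t*(t - 5)*(t - 4)*(t - 3)*(t - 4)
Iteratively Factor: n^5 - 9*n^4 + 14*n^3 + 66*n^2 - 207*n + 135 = (n - 3)*(n^4 - 6*n^3 - 4*n^2 + 54*n - 45) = (n - 3)*(n + 3)*(n^3 - 9*n^2 + 23*n - 15) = (n - 3)*(n - 1)*(n + 3)*(n^2 - 8*n + 15) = (n - 3)^2*(n - 1)*(n + 3)*(n - 5)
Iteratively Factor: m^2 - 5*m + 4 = (m - 4)*(m - 1)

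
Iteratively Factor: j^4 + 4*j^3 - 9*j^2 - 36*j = (j + 4)*(j^3 - 9*j) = j*(j + 4)*(j^2 - 9) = j*(j + 3)*(j + 4)*(j - 3)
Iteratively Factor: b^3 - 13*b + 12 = (b - 3)*(b^2 + 3*b - 4) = (b - 3)*(b - 1)*(b + 4)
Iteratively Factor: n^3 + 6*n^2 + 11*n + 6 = (n + 2)*(n^2 + 4*n + 3) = (n + 1)*(n + 2)*(n + 3)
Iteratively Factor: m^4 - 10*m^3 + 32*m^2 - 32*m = (m)*(m^3 - 10*m^2 + 32*m - 32) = m*(m - 4)*(m^2 - 6*m + 8) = m*(m - 4)*(m - 2)*(m - 4)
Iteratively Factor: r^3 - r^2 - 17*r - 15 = (r + 3)*(r^2 - 4*r - 5) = (r + 1)*(r + 3)*(r - 5)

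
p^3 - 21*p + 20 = (p - 4)*(p - 1)*(p + 5)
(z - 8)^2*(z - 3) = z^3 - 19*z^2 + 112*z - 192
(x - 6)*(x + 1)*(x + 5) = x^3 - 31*x - 30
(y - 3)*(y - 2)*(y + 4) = y^3 - y^2 - 14*y + 24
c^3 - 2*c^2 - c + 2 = (c - 2)*(c - 1)*(c + 1)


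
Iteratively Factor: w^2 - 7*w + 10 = (w - 5)*(w - 2)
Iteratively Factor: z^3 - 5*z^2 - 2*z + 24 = (z - 4)*(z^2 - z - 6) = (z - 4)*(z + 2)*(z - 3)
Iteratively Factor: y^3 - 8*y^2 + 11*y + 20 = (y + 1)*(y^2 - 9*y + 20) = (y - 4)*(y + 1)*(y - 5)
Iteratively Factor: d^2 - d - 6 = (d - 3)*(d + 2)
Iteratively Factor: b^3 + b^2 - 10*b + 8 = (b - 1)*(b^2 + 2*b - 8) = (b - 2)*(b - 1)*(b + 4)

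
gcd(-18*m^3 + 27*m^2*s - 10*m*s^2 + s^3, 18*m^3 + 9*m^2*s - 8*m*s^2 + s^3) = 18*m^2 - 9*m*s + s^2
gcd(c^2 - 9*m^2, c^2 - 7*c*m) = 1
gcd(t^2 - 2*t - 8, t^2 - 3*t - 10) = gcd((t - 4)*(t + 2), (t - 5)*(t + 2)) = t + 2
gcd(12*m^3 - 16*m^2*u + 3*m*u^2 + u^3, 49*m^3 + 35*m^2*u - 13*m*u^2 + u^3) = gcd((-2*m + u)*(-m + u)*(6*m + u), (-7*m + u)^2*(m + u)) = 1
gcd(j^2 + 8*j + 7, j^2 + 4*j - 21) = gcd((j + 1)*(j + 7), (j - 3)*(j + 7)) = j + 7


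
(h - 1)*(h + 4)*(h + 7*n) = h^3 + 7*h^2*n + 3*h^2 + 21*h*n - 4*h - 28*n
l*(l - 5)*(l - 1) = l^3 - 6*l^2 + 5*l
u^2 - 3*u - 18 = (u - 6)*(u + 3)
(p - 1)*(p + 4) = p^2 + 3*p - 4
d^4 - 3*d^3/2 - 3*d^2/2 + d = d*(d - 2)*(d - 1/2)*(d + 1)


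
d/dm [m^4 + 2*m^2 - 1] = 4*m*(m^2 + 1)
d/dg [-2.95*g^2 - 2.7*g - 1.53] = -5.9*g - 2.7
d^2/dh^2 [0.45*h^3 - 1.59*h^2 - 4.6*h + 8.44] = 2.7*h - 3.18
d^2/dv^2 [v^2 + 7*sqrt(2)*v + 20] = 2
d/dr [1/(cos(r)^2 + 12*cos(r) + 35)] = 2*(cos(r) + 6)*sin(r)/(cos(r)^2 + 12*cos(r) + 35)^2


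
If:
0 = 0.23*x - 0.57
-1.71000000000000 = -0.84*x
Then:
No Solution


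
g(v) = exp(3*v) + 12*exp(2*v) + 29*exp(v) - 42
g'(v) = 3*exp(3*v) + 24*exp(2*v) + 29*exp(v)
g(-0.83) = -26.99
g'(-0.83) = 17.46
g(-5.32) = -41.86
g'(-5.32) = 0.14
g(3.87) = 139124.25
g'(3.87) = 387136.42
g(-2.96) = -40.46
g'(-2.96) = 1.57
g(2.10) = 1539.63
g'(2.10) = 3471.01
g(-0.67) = -23.88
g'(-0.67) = 21.53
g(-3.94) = -41.43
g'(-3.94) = 0.57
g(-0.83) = -26.99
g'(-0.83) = 17.46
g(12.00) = 4311549421300600.30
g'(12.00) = 12934330384996590.88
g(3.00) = 13484.71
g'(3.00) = 34574.02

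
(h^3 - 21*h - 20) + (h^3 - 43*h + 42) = 2*h^3 - 64*h + 22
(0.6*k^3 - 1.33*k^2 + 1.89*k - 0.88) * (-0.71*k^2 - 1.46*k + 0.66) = -0.426*k^5 + 0.0683*k^4 + 0.9959*k^3 - 3.0124*k^2 + 2.5322*k - 0.5808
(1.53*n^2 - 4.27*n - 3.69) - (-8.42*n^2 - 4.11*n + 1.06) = 9.95*n^2 - 0.159999999999999*n - 4.75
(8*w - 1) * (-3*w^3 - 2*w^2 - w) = -24*w^4 - 13*w^3 - 6*w^2 + w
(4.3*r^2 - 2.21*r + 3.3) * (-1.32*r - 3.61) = -5.676*r^3 - 12.6058*r^2 + 3.6221*r - 11.913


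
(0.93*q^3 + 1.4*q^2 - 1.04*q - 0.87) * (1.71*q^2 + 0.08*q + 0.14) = 1.5903*q^5 + 2.4684*q^4 - 1.5362*q^3 - 1.3749*q^2 - 0.2152*q - 0.1218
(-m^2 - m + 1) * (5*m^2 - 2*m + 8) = -5*m^4 - 3*m^3 - m^2 - 10*m + 8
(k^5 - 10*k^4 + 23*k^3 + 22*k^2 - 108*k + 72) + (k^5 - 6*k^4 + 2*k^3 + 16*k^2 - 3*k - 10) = 2*k^5 - 16*k^4 + 25*k^3 + 38*k^2 - 111*k + 62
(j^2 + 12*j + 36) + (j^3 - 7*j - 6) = j^3 + j^2 + 5*j + 30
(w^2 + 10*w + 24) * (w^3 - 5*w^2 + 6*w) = w^5 + 5*w^4 - 20*w^3 - 60*w^2 + 144*w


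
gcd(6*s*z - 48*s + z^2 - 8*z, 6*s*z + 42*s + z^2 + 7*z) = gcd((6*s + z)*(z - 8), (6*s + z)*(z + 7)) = 6*s + z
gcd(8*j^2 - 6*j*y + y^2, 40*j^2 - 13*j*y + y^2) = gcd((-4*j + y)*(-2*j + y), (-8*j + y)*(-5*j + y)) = 1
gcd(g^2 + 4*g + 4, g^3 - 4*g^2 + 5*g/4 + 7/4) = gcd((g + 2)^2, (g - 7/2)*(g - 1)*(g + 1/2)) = 1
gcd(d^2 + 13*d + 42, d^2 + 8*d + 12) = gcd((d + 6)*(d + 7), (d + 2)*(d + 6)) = d + 6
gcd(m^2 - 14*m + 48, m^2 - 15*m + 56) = m - 8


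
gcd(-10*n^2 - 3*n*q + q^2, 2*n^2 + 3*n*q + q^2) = 2*n + q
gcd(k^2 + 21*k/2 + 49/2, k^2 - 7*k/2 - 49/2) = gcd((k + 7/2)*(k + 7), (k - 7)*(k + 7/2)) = k + 7/2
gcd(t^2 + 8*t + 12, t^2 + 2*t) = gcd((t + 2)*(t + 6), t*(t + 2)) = t + 2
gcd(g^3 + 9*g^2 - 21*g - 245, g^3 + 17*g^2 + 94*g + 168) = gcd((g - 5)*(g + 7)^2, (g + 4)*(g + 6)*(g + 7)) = g + 7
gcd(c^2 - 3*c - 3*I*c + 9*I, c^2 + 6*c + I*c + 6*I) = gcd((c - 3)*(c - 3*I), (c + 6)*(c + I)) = 1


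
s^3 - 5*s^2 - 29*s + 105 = (s - 7)*(s - 3)*(s + 5)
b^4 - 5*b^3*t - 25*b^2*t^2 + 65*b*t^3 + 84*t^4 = (b - 7*t)*(b - 3*t)*(b + t)*(b + 4*t)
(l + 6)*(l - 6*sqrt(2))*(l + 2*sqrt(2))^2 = l^4 - 2*sqrt(2)*l^3 + 6*l^3 - 40*l^2 - 12*sqrt(2)*l^2 - 240*l - 48*sqrt(2)*l - 288*sqrt(2)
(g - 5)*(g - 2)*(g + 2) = g^3 - 5*g^2 - 4*g + 20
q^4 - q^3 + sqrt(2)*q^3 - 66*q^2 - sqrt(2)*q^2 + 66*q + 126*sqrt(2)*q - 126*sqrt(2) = (q - 1)*(q - 3*sqrt(2))^2*(q + 7*sqrt(2))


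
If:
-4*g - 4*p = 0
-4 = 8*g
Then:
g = -1/2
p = 1/2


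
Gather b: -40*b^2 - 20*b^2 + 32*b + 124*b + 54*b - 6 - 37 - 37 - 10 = -60*b^2 + 210*b - 90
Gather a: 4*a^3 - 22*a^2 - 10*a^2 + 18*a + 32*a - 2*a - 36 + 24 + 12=4*a^3 - 32*a^2 + 48*a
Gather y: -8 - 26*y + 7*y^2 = 7*y^2 - 26*y - 8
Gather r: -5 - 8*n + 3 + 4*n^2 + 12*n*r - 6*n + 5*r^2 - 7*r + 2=4*n^2 - 14*n + 5*r^2 + r*(12*n - 7)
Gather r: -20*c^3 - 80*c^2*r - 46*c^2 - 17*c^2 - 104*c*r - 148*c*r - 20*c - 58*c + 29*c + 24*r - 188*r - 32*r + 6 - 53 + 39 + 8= -20*c^3 - 63*c^2 - 49*c + r*(-80*c^2 - 252*c - 196)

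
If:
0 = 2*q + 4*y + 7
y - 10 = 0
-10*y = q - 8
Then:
No Solution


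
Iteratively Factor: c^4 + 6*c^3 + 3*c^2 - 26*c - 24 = (c + 1)*(c^3 + 5*c^2 - 2*c - 24) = (c + 1)*(c + 4)*(c^2 + c - 6) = (c + 1)*(c + 3)*(c + 4)*(c - 2)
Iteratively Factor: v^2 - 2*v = (v)*(v - 2)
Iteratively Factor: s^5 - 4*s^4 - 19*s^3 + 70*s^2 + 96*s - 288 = (s - 2)*(s^4 - 2*s^3 - 23*s^2 + 24*s + 144) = (s - 4)*(s - 2)*(s^3 + 2*s^2 - 15*s - 36) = (s - 4)*(s - 2)*(s + 3)*(s^2 - s - 12) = (s - 4)^2*(s - 2)*(s + 3)*(s + 3)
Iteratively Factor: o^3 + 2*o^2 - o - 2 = (o + 2)*(o^2 - 1) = (o + 1)*(o + 2)*(o - 1)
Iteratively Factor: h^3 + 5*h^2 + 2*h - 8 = (h + 2)*(h^2 + 3*h - 4) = (h - 1)*(h + 2)*(h + 4)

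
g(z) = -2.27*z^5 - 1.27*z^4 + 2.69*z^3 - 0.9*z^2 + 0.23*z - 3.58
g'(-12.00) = -225391.45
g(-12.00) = 533729.66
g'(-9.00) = -70093.93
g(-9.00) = 123669.20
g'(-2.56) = -344.52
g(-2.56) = 139.85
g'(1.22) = -24.32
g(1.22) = -8.70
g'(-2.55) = -338.38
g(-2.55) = 136.43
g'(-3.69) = -1732.28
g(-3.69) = 1165.66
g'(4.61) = -5460.51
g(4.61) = -5058.10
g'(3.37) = -1572.53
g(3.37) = -1060.55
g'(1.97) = -181.78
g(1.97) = -72.53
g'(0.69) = -1.41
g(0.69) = -3.61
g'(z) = -11.35*z^4 - 5.08*z^3 + 8.07*z^2 - 1.8*z + 0.23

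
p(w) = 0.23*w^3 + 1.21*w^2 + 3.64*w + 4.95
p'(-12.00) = 73.96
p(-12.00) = -261.93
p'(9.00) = 81.31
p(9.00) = 303.39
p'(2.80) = 15.83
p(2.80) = 29.68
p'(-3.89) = 4.67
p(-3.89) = -4.44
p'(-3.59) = 3.84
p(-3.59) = -3.16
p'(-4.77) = 7.80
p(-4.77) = -9.84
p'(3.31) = 19.21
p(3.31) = 38.60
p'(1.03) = 6.86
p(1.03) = 10.23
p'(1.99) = 11.19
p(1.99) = 18.80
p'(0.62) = 5.41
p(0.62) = 7.73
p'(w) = 0.69*w^2 + 2.42*w + 3.64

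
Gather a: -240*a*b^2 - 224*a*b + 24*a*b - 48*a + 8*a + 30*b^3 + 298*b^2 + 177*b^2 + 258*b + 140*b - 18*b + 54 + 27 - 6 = a*(-240*b^2 - 200*b - 40) + 30*b^3 + 475*b^2 + 380*b + 75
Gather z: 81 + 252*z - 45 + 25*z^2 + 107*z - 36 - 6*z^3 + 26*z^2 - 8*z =-6*z^3 + 51*z^2 + 351*z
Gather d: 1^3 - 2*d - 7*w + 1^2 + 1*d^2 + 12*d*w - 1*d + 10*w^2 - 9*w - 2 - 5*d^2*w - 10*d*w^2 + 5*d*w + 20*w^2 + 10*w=d^2*(1 - 5*w) + d*(-10*w^2 + 17*w - 3) + 30*w^2 - 6*w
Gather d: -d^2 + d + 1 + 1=-d^2 + d + 2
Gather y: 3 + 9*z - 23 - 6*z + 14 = 3*z - 6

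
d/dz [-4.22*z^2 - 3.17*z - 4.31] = -8.44*z - 3.17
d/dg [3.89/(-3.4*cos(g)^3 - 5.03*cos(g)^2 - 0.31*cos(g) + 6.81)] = (39.678*sin(g)^2 - 39.1334*cos(g) - 40.8839)*sin(g)/(3.4*cos(g)^3 + 5.03*cos(g)^2 + 0.31*cos(g) - 6.81)^2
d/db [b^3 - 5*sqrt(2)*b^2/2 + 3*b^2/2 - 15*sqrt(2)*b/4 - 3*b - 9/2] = 3*b^2 - 5*sqrt(2)*b + 3*b - 15*sqrt(2)/4 - 3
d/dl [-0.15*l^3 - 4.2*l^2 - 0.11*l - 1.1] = -0.45*l^2 - 8.4*l - 0.11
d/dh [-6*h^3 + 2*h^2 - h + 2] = -18*h^2 + 4*h - 1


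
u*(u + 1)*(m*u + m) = m*u^3 + 2*m*u^2 + m*u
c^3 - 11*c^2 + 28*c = c*(c - 7)*(c - 4)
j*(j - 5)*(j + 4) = j^3 - j^2 - 20*j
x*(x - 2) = x^2 - 2*x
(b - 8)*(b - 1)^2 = b^3 - 10*b^2 + 17*b - 8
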